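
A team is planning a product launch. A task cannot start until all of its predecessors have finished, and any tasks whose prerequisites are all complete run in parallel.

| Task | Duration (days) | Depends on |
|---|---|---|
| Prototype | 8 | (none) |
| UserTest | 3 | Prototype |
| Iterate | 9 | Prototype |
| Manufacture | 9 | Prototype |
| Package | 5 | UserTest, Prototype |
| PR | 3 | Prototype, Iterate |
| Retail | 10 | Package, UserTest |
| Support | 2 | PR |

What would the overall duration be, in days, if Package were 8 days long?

Critical path before the change: Prototype→UserTest→Package→Retail = 8+3+5+10 = 26 giving 26 days.
Package lies on that path, so at 8 days the path becomes 29 days.
No other chain overtakes it, so the finish is 29 days.

29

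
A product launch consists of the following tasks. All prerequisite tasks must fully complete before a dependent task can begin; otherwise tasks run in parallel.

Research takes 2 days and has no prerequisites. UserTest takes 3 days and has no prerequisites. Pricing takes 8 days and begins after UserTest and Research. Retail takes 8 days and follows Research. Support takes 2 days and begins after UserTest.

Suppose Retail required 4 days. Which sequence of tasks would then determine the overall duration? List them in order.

Critical path before the change: UserTest→Pricing = 3+8 = 11 giving 11 days.
The longest path through Retail is only 10 days, so Retail has float 1.
That remains the longest chain; total 11 days.

UserTest, Pricing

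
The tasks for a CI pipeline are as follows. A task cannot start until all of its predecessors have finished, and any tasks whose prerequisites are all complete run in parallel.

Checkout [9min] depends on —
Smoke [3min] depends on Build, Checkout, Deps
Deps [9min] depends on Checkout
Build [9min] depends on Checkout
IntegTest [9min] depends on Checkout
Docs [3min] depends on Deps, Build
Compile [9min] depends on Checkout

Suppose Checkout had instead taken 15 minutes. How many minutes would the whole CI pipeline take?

27

As given, the longest chain is Checkout→Deps→Docs = 9+9+3 = 21, so the finish is 21 minutes.
Since Checkout is critical, the +6 change carries straight to that chain (now 27 minutes).
The critical path is still Checkout→Deps→Docs; finish is now 27 minutes.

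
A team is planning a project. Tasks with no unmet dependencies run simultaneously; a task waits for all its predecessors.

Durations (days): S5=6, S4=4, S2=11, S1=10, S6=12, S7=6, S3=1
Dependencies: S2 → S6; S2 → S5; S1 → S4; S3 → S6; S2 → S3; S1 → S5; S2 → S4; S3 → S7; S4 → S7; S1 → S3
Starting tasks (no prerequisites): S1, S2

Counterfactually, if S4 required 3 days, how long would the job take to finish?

24

Actual critical path: S2→S3→S6 = 11+1+12 = 24 ⇒ 24 days.
S4 has 3 days of float (longest path through it is 21).
That remains the longest chain; total 24 days.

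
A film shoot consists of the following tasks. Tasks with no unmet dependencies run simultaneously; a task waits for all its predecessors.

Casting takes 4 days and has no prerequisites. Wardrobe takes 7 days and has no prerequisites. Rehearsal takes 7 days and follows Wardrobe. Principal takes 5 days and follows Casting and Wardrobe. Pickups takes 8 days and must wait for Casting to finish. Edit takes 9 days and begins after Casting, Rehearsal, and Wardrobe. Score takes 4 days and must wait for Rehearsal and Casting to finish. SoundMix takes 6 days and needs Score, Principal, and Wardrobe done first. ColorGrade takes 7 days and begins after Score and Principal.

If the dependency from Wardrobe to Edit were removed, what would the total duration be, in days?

With the dependency in place, Wardrobe→Rehearsal→Score→ColorGrade = 7+7+4+7 = 25 sets the finish at 25 days.
Dropping Wardrobe→Edit doesn't change Edit's earliest start (14); another predecessor still binds.
New critical path: Wardrobe→Rehearsal→Score→ColorGrade = 7+7+4+7 = 25 ⇒ 25 days.

25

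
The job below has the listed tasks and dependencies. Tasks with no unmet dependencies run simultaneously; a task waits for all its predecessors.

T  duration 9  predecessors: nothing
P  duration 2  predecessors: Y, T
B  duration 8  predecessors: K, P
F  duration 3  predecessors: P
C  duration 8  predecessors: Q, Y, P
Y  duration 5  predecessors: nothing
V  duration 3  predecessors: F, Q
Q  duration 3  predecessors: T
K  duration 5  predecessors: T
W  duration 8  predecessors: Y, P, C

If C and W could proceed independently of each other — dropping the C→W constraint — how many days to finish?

With the dependency in place, T→Q→C→W = 9+3+8+8 = 28 sets the finish at 28 days.
Without C→W, W's earliest start moves from 20 to 11.
The longest chain is now T→K→B = 9+5+8 = 22, so the job takes 22 days.

22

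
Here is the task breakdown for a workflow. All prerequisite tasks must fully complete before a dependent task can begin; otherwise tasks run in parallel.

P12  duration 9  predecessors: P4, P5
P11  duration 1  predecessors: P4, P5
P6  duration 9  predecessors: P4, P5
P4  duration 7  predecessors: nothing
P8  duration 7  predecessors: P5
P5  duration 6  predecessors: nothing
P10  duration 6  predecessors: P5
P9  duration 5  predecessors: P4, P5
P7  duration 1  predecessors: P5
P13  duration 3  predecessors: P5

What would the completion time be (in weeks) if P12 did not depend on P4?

16

Before: longest chain P4→P6 = 7+9 = 16, finish 16.
Without P4→P12, P12's earliest start moves from 7 to 6.
After: P4→P6 = 7+9 = 16 → 16 weeks.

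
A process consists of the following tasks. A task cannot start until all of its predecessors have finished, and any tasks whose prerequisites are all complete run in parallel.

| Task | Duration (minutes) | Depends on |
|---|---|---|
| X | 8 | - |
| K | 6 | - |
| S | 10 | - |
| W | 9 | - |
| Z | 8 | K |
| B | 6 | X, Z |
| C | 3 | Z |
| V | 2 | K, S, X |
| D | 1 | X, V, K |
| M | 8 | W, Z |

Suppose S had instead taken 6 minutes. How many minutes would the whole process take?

Actual critical path: K→Z→M = 6+8+8 = 22 ⇒ 22 minutes.
The longest path through S is only 13 minutes, so S has float 9.
The critical path is still K→Z→M; finish is now 22 minutes.

22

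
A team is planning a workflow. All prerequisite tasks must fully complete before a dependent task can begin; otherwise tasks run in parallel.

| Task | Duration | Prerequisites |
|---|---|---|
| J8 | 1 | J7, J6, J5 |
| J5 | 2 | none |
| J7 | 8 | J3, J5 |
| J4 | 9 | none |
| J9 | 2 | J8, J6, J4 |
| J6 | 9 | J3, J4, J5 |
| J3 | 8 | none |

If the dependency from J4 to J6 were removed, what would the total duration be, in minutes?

Before: longest chain J4→J6→J8→J9 = 9+9+1+2 = 21, finish 21.
Without J4→J6, J6's earliest start moves from 9 to 8.
The longest chain is now J3→J6→J8→J9 = 8+9+1+2 = 20, so the workflow takes 20 minutes.

20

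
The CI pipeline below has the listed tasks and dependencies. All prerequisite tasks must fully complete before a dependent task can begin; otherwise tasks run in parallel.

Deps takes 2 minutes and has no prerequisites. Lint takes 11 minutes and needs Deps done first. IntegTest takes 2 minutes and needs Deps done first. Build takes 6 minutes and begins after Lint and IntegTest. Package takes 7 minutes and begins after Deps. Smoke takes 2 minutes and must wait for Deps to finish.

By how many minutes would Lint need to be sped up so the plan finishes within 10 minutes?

9

Current finish: 19 minutes; target: 10.
Lint is on every critical path, so each minute cut from Lint cuts the finish by one (this holds down to a finish of 10).
Need 19 − 10 = 9 minutes off Lint → Lint becomes 2 minutes, finish becomes 10.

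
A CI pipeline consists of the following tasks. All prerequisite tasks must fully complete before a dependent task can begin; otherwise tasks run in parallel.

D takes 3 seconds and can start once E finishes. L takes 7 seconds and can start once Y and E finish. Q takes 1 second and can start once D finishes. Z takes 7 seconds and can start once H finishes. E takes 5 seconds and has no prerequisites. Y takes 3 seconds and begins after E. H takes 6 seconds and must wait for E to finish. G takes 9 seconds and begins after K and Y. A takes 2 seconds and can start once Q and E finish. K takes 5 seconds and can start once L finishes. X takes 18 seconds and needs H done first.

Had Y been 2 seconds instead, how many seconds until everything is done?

29

The binding path is E→Y→L→K→G = 5+3+7+5+9 = 29; finish at 29 seconds.
Y is on the critical path; changing it to 2 makes that path 28 seconds.
New critical path: E→H→X = 5+6+18 = 29 ⇒ 29 seconds.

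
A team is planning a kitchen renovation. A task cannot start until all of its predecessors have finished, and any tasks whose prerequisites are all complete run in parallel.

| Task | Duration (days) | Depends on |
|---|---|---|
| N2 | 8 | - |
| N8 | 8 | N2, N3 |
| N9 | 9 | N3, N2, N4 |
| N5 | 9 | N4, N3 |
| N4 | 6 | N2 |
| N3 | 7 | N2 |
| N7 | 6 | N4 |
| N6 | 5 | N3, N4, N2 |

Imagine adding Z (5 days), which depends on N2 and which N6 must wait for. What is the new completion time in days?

24

Originally the schedule takes 24 days.
With Z inserted, N6 now waits for max(N3, N4, N2, Z).
New critical path: N2→N3→N5 = 8+7+9 = 24 ⇒ 24 days.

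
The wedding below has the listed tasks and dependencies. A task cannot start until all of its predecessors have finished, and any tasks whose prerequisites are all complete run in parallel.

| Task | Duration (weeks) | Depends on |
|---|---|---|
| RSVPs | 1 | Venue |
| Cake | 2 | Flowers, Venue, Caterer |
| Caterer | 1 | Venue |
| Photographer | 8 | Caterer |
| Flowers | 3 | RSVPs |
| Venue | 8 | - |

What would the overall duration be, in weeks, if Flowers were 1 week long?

17

Baseline: Venue→Caterer→Photographer = 8+1+8 = 17 → 17 weeks.
Flowers is off the critical path — its longest chain is 14 weeks, giving 3 of slack.
That remains the longest chain; total 17 weeks.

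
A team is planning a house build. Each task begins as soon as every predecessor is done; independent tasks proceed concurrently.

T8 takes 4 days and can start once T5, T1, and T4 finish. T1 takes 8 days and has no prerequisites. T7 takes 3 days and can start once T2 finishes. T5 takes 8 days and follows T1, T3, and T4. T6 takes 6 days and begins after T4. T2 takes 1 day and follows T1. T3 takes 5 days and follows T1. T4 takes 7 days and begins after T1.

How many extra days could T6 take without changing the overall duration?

6

Critical path: T1→T4→T5→T8 = 8+7+8+4 = 27, so the finish is 27 days.
T6 finishes as early as 21 and must finish by 27.
Float = 27 − 21 = 6.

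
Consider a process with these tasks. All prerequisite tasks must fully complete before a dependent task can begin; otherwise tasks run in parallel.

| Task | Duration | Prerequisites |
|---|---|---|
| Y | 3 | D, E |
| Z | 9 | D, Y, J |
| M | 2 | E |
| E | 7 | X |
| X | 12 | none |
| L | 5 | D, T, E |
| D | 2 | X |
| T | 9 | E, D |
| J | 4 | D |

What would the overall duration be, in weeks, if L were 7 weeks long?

35

Actual critical path: X→E→T→L = 12+7+9+5 = 33 ⇒ 33 weeks.
Since L is critical, the +2 change carries straight to that chain (now 35 weeks).
That remains the longest chain; total 35 weeks.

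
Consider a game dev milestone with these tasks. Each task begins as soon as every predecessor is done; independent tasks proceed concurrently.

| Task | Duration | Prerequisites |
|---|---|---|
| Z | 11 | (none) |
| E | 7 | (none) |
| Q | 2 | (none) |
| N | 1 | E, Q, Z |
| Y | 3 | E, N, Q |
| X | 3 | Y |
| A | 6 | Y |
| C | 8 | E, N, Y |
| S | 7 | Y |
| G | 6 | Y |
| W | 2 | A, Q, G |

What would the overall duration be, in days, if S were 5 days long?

23

Actual critical path: Z→N→Y→A→W = 11+1+3+6+2 = 23 ⇒ 23 days.
The longest path through S is only 22 days, so S has float 1.
That remains the longest chain; total 23 days.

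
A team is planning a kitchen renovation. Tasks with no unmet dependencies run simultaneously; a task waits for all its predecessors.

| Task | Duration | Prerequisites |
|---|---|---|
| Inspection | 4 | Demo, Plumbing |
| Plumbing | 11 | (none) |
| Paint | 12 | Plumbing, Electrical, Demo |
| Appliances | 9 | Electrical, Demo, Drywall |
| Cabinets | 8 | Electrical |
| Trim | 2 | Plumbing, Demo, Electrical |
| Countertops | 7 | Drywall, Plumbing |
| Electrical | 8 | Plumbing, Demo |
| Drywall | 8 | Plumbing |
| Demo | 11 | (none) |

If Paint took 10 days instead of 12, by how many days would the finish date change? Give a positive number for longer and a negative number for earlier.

Baseline: Demo→Electrical→Paint = 11+8+12 = 31 → 31 days.
Paint is on the critical path; changing it to 10 makes that path 29 days.
That remains the longest chain; total 29 days.
Change in finish: 29 − 31 = -2 days.

-2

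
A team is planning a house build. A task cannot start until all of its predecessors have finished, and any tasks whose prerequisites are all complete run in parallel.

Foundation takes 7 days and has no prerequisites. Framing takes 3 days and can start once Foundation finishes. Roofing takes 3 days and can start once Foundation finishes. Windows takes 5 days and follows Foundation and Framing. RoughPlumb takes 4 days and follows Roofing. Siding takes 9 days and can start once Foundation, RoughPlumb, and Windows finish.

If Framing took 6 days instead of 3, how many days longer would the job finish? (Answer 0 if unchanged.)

The binding path is Foundation→Framing→Windows→Siding = 7+3+5+9 = 24; finish at 24 days.
Since Framing is critical, the +3 change carries straight to that chain (now 27 days).
No other chain overtakes it, so the finish is 27 days.
Change in finish: 27 − 24 = +3 days.

3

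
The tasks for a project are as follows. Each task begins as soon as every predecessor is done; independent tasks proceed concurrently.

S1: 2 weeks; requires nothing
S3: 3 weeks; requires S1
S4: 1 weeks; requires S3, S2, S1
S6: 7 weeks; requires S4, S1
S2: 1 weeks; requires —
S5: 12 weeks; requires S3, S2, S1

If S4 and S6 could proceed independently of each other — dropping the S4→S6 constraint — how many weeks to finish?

Original critical path: S1→S3→S5 = 2+3+12 = 17 ⇒ 17 weeks.
Without S4→S6, S6's earliest start moves from 6 to 2.
New critical path: S1→S3→S5 = 2+3+12 = 17 ⇒ 17 weeks.

17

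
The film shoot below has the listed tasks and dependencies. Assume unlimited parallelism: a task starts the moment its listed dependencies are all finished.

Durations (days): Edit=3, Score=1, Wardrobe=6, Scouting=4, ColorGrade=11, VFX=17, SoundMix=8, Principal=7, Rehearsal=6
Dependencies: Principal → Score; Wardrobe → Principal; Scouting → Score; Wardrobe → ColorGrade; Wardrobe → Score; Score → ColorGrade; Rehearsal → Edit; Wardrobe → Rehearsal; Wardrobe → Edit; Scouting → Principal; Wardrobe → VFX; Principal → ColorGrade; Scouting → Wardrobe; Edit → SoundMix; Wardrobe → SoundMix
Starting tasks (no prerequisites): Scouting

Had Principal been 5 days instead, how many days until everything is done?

27

Critical path before the change: Scouting→Wardrobe→Principal→Score→ColorGrade = 4+6+7+1+11 = 29 giving 29 days.
Principal is on the critical path; changing it to 5 makes that path 27 days.
The binding chain switches to Scouting→Wardrobe→Rehearsal→Edit→SoundMix = 4+6+6+3+8 = 27; finish 27 days.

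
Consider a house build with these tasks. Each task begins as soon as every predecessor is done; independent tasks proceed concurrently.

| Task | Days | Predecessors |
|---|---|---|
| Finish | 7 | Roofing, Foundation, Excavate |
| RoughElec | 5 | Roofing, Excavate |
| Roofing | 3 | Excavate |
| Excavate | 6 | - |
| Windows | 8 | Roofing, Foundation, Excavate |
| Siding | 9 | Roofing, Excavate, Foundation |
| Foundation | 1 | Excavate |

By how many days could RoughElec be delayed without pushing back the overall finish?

4

Excavate→Roofing→Siding = 6+3+9 = 18 sets the makespan at 18 days.
RoughElec finishes as early as 14 and must finish by 18.
So RoughElec can slip 18 − 14 = 4 days.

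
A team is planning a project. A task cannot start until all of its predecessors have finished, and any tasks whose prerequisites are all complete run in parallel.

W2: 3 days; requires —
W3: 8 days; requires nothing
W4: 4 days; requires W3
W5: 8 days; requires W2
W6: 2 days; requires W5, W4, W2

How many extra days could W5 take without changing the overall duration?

Critical path: W3→W4→W6 = 8+4+2 = 14, so the finish is 14 days.
W5 finishes as early as 11 and must finish by 12.
Float = 14 − 13 = 1.

1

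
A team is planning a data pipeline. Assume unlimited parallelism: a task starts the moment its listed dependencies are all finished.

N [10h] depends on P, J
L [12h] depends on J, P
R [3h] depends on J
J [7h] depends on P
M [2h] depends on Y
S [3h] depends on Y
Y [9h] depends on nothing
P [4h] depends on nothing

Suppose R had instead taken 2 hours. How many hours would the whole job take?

23

As given, the longest chain is P→J→L = 4+7+12 = 23, so the finish is 23 hours.
R is off the critical path — its longest chain is 14 hours, giving 9 of slack.
That remains the longest chain; total 23 hours.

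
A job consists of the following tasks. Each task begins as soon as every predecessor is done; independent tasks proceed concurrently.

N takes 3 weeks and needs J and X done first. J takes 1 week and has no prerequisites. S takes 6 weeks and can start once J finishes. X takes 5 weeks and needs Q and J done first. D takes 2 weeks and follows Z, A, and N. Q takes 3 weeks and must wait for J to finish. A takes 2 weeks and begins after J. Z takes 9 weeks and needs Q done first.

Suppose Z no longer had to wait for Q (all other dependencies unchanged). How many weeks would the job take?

Before: longest chain J→Q→Z→D = 1+3+9+2 = 15, finish 15.
Without Q→Z, Z's earliest start moves from 4 to 0.
After: J→Q→X→N→D = 1+3+5+3+2 = 14 → 14 weeks.

14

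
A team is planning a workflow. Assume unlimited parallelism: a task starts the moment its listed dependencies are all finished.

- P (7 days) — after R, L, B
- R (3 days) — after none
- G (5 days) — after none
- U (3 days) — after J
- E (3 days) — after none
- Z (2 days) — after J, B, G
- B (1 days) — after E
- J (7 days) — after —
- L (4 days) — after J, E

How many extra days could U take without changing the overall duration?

The longest chain is J→L→P = 7+4+7 = 18; overall finish 18 days.
U finishes as early as 10 and must finish by 18.
Float = 18 − 10 = 8.

8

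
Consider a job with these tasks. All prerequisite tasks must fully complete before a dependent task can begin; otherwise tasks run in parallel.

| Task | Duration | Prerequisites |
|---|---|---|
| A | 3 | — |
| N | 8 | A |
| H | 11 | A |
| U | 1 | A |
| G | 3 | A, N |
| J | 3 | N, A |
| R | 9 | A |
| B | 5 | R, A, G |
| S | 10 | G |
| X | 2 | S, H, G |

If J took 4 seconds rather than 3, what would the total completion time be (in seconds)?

26

The binding path is A→N→G→S→X = 3+8+3+10+2 = 26; finish at 26 seconds.
J is off the critical path — its longest chain is 14 seconds, giving 12 of slack.
No other chain overtakes it, so the finish is 26 seconds.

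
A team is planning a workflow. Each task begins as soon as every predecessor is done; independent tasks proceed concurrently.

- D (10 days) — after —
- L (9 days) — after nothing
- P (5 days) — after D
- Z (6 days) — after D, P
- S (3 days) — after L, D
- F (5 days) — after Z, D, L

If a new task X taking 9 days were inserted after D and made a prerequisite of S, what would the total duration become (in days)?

26

Originally the schedule takes 26 days.
With X inserted, S now waits for max(L, D, X).
New critical path: D→P→Z→F = 10+5+6+5 = 26 ⇒ 26 days.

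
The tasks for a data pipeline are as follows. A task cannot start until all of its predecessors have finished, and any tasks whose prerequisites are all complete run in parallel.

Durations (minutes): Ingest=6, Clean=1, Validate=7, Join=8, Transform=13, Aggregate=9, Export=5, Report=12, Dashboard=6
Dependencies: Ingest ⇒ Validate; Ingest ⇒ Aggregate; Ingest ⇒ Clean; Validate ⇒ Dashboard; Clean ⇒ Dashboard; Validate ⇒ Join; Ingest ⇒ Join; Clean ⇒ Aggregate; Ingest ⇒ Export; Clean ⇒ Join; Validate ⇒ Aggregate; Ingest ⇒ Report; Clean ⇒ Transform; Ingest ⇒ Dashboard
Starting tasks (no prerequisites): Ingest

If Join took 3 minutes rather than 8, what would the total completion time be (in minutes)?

Baseline: Ingest→Validate→Aggregate = 6+7+9 = 22 → 22 minutes.
Join has 1 minute of float (longest path through it is 21).
That remains the longest chain; total 22 minutes.

22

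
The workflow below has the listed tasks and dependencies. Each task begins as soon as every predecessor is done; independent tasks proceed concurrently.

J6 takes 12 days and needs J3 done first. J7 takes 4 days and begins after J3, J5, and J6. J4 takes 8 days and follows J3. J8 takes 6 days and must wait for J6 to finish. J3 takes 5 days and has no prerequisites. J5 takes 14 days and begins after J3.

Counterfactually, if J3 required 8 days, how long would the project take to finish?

As given, the longest chain is J3→J5→J7 = 5+14+4 = 23, so the finish is 23 days.
J3 is on the critical path; changing it to 8 makes that path 26 days.
No other chain overtakes it, so the finish is 26 days.

26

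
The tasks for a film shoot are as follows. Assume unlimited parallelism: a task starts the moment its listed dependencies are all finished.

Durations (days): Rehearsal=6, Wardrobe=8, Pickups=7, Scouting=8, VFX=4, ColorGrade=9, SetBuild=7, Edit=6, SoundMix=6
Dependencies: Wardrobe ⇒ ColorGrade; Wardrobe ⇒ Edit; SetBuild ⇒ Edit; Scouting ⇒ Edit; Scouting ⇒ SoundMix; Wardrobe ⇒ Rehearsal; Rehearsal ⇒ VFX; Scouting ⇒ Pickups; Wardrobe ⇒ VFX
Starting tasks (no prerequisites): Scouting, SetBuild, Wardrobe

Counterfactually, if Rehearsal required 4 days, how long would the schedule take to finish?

Critical path before the change: Wardrobe→Rehearsal→VFX = 8+6+4 = 18 giving 18 days.
Rehearsal lies on that path, so at 4 days the path becomes 16 days.
New critical path: Wardrobe→ColorGrade = 8+9 = 17 ⇒ 17 days.

17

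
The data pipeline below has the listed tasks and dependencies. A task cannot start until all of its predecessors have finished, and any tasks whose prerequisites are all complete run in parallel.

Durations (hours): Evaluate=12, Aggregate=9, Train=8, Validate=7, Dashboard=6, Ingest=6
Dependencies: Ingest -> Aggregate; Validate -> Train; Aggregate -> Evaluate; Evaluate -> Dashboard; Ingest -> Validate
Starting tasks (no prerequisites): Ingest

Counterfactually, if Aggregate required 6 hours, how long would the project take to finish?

30

Actual critical path: Ingest→Aggregate→Evaluate→Dashboard = 6+9+12+6 = 33 ⇒ 33 hours.
Aggregate is on the critical path; changing it to 6 makes that path 30 hours.
That remains the longest chain; total 30 hours.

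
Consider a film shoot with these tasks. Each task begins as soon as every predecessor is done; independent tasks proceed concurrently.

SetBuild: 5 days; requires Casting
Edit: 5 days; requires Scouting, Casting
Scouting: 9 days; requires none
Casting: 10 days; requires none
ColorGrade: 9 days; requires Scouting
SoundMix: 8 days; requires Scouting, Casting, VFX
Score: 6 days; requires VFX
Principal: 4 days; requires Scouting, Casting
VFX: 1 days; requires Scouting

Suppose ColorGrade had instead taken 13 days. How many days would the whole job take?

22

Actual critical path: Scouting→ColorGrade = 9+9 = 18 ⇒ 18 days.
Since ColorGrade is critical, the +4 change carries straight to that chain (now 22 days).
That remains the longest chain; total 22 days.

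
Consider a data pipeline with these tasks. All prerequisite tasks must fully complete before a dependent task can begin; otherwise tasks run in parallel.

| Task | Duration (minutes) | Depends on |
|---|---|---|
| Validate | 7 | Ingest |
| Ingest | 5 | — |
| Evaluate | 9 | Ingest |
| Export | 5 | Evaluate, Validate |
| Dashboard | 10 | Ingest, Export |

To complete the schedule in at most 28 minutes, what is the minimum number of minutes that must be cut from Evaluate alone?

Current finish: 29 minutes; target: 28.
Evaluate is on every critical path, so each minute cut from Evaluate cuts the finish by one (this holds down to a finish of 27).
Need 29 − 28 = 1 minute off Evaluate → Evaluate becomes 8 minutes, finish becomes 28.

1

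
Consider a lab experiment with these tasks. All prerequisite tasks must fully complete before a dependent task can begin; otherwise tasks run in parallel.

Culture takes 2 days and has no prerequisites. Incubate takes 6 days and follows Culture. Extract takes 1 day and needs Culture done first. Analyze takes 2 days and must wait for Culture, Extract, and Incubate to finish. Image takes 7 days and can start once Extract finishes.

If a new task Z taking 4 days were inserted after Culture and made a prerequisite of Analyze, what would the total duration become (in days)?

Originally the lab experiment takes 10 days.
With Z inserted, Analyze now waits for max(Culture, Extract, Incubate, Z).
New critical path: Culture→Incubate→Analyze = 2+6+2 = 10 ⇒ 10 days.

10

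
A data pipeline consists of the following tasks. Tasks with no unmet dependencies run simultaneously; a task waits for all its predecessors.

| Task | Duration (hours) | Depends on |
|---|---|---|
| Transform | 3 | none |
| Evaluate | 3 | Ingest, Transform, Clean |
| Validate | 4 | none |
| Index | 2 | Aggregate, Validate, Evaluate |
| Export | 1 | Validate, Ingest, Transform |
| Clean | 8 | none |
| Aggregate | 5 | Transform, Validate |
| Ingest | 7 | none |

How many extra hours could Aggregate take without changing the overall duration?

Clean→Evaluate→Index = 8+3+2 = 13 sets the makespan at 13 hours.
Aggregate finishes as early as 9 and must finish by 11.
Slack of Aggregate = 6 − 4 = 2 hours.

2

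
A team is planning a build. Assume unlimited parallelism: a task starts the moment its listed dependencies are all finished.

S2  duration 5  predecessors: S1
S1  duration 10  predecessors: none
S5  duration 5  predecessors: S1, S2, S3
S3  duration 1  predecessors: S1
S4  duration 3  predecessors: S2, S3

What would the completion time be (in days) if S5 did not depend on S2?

18

Original critical path: S1→S2→S5 = 10+5+5 = 20 ⇒ 20 days.
Without S2→S5, S5's earliest start moves from 15 to 11.
After: S1→S2→S4 = 10+5+3 = 18 → 18 days.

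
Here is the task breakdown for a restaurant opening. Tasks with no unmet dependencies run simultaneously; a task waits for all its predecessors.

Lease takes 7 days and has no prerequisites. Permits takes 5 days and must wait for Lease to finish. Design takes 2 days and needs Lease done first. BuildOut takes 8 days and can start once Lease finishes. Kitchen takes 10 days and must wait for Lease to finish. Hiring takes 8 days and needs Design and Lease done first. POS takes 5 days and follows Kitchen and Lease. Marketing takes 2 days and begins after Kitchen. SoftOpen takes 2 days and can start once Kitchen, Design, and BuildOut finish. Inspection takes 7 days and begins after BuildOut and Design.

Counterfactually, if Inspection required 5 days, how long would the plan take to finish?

22

Actual critical path: Lease→BuildOut→Inspection = 7+8+7 = 22 ⇒ 22 days.
Inspection is on the critical path; changing it to 5 makes that path 20 days.
The binding chain switches to Lease→Kitchen→POS = 7+10+5 = 22; finish 22 days.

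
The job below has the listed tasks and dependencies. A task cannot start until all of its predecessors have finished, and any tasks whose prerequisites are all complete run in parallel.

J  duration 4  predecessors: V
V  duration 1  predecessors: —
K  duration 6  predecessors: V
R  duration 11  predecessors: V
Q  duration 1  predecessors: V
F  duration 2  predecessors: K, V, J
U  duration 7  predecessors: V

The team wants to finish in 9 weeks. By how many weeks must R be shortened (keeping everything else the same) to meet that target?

Current finish: 12 weeks; target: 9.
R is on every critical path, so each week cut from R cuts the finish by one (this holds down to a finish of 9).
Need 12 − 9 = 3 weeks off R → R becomes 8 weeks, finish becomes 9.

3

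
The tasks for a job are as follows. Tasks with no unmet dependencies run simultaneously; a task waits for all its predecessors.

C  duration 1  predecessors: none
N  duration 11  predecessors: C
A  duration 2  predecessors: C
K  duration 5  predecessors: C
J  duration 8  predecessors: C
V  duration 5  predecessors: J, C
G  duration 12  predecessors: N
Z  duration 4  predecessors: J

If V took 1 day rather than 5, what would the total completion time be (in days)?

24

The binding path is C→N→G = 1+11+12 = 24; finish at 24 days.
The longest path through V is only 14 days, so V has float 10.
That remains the longest chain; total 24 days.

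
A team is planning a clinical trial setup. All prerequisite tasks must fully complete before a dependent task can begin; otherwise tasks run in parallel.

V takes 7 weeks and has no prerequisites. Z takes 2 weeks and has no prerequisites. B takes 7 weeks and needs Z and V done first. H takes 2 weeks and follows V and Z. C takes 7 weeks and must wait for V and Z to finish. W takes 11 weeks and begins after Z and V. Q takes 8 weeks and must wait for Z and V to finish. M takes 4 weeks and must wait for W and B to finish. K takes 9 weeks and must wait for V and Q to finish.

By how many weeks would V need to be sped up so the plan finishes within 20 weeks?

Current finish: 24 weeks; target: 20.
V is on every critical path, so each week cut from V cuts the finish by one (this holds down to a finish of 19).
Need 24 − 20 = 4 weeks off V → V becomes 3 weeks, finish becomes 20.

4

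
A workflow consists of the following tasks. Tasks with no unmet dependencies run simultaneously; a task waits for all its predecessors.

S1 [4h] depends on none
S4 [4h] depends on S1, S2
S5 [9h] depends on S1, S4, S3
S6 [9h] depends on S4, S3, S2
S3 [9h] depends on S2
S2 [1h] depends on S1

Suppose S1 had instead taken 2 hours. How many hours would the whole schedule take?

21

As given, the longest chain is S1→S2→S3→S5 = 4+1+9+9 = 23, so the finish is 23 hours.
S1 lies on that path, so at 2 hours the path becomes 21 hours.
The critical path is still S1→S2→S3→S5; finish is now 21 hours.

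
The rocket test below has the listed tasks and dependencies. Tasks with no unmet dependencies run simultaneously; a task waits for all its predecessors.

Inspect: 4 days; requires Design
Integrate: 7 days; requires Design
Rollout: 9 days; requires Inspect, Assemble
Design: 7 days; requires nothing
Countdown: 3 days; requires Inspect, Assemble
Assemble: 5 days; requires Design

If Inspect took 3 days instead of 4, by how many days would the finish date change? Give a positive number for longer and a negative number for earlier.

The binding path is Design→Assemble→Rollout = 7+5+9 = 21; finish at 21 days.
The longest path through Inspect is only 20 days, so Inspect has float 1.
The critical path is still Design→Assemble→Rollout; finish is now 21 days.
Change in finish: 21 − 21 = +0 days.

0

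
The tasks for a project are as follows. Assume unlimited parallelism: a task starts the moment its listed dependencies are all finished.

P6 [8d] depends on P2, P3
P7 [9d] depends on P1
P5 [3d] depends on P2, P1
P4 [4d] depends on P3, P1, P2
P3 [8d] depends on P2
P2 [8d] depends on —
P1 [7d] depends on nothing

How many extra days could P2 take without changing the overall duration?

0

The longest chain is P2→P3→P6 = 8+8+8 = 24; overall finish 24 days.
The longest chain containing P2 totals 24 days.
Float = 24 − 24 = 0.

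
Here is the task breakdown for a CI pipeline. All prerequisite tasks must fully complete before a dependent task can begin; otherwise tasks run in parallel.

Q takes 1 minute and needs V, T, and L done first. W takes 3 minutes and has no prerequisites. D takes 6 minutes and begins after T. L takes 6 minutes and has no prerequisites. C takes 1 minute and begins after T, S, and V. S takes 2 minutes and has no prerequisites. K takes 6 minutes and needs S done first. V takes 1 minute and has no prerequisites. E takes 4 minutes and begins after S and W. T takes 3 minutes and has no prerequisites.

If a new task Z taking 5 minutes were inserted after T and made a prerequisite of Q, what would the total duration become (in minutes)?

Originally the project takes 9 minutes.
With Z inserted, Q now waits for max(V, T, L, Z).
New critical path: T→Z→Q = 3+5+1 = 9 ⇒ 9 minutes.

9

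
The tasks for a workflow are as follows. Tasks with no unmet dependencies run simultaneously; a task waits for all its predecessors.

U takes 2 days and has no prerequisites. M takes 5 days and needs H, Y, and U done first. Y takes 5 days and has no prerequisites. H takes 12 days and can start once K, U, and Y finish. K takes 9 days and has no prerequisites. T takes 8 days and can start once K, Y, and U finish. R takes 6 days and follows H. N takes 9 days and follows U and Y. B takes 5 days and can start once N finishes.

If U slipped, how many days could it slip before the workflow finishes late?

Critical path: K→H→R = 9+12+6 = 27, so the finish is 27 days.
The longest chain containing U totals 20 days.
So U can slip 9 − 2 = 7 days.

7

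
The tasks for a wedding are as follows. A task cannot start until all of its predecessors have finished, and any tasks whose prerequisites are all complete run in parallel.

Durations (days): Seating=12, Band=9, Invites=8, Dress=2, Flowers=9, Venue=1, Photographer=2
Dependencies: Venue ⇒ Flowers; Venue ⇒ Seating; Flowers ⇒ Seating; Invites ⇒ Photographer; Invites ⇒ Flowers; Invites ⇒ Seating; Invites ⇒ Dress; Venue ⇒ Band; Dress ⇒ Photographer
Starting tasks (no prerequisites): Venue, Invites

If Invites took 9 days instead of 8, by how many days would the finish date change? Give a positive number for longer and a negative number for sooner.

Critical path before the change: Invites→Flowers→Seating = 8+9+12 = 29 giving 29 days.
Since Invites is critical, the +1 change carries straight to that chain (now 30 days).
The critical path is still Invites→Flowers→Seating; finish is now 30 days.
Change in finish: 30 − 29 = +1 days.

1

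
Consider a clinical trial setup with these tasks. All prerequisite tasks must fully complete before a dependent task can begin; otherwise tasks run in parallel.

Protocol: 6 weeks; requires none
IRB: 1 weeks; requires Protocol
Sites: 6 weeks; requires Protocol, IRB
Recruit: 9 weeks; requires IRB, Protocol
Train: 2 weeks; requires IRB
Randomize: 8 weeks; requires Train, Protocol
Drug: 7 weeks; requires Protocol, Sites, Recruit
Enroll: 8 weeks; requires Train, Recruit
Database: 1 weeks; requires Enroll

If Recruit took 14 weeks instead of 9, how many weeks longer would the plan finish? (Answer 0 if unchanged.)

Baseline: Protocol→IRB→Recruit→Enroll→Database = 6+1+9+8+1 = 25 → 25 weeks.
Since Recruit is critical, the +5 change carries straight to that chain (now 30 weeks).
The critical path is still Protocol→IRB→Recruit→Enroll→Database; finish is now 30 weeks.
Change in finish: 30 − 25 = +5 weeks.

5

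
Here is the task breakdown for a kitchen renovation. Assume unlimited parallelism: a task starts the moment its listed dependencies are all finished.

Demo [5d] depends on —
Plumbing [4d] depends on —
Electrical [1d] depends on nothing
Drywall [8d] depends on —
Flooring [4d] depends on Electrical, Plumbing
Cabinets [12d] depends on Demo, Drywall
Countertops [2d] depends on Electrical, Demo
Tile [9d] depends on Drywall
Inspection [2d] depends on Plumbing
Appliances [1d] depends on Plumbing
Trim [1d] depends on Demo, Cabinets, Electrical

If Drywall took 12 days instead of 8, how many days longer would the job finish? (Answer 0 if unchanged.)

The binding path is Drywall→Cabinets→Trim = 8+12+1 = 21; finish at 21 days.
Drywall is on the critical path; changing it to 12 makes that path 25 days.
The critical path is still Drywall→Cabinets→Trim; finish is now 25 days.
Change in finish: 25 − 21 = +4 days.

4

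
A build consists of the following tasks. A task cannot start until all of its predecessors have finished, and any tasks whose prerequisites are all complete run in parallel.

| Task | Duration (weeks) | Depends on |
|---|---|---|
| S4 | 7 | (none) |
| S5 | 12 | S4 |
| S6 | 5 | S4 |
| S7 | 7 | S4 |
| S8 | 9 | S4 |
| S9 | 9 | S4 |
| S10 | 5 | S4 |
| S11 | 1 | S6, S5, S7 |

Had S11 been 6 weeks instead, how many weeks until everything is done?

Critical path before the change: S4→S5→S11 = 7+12+1 = 20 giving 20 weeks.
S11 is on the critical path; changing it to 6 makes that path 25 weeks.
That remains the longest chain; total 25 weeks.

25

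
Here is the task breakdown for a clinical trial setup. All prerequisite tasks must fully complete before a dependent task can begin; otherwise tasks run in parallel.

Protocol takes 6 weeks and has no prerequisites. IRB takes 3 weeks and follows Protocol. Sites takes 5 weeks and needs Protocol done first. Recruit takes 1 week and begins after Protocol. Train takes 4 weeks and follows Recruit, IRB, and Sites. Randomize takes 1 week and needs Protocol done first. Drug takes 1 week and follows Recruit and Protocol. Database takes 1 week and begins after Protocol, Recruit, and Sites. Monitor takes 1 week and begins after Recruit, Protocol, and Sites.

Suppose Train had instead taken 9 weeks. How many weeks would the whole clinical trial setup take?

Critical path before the change: Protocol→Sites→Train = 6+5+4 = 15 giving 15 weeks.
Since Train is critical, the +5 change carries straight to that chain (now 20 weeks).
That remains the longest chain; total 20 weeks.

20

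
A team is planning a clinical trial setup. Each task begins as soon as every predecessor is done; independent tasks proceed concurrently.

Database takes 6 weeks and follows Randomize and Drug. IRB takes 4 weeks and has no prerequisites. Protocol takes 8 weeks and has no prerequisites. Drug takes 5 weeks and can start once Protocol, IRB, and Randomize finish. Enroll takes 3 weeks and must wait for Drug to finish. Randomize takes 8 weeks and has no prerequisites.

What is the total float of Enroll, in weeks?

Protocol→Drug→Database = 8+5+6 = 19 sets the makespan at 19 weeks.
The longest chain containing Enroll totals 16 weeks.
Slack of Enroll = 16 − 13 = 3 weeks.

3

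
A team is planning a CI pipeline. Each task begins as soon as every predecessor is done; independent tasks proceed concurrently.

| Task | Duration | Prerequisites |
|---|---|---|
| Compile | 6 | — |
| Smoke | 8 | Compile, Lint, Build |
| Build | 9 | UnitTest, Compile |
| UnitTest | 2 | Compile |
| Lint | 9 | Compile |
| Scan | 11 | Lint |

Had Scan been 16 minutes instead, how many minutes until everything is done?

31

Actual critical path: Compile→Lint→Scan = 6+9+11 = 26 ⇒ 26 minutes.
Scan is on the critical path; changing it to 16 makes that path 31 minutes.
No other chain overtakes it, so the finish is 31 minutes.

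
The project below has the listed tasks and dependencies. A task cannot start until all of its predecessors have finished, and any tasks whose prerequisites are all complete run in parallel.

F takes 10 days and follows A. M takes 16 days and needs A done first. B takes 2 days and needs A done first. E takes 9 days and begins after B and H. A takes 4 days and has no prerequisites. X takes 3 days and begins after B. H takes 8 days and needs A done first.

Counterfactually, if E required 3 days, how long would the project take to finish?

Baseline: A→H→E = 4+8+9 = 21 → 21 days.
E lies on that path, so at 3 days the path becomes 15 days.
The binding chain switches to A→M = 4+16 = 20; finish 20 days.

20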